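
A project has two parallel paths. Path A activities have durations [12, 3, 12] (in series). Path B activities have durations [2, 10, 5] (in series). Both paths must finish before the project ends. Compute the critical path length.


Path A total = 12 + 3 + 12 = 27
Path B total = 2 + 10 + 5 = 17
Critical path = longest path = max(27, 17) = 27

27


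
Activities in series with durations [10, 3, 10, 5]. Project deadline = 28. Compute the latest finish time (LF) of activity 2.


LF(activity 2) = deadline - sum of successor durations
Successors: activities 3 through 4 with durations [10, 5]
Sum of successor durations = 15
LF = 28 - 15 = 13

13


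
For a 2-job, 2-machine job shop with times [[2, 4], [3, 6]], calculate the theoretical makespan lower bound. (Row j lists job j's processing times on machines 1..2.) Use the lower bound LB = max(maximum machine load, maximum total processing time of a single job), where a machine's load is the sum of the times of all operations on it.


Machine loads:
  Machine 1: 2 + 3 = 5
  Machine 2: 4 + 6 = 10
Max machine load = 10
Job totals:
  Job 1: 6
  Job 2: 9
Max job total = 9
Lower bound = max(10, 9) = 10

10


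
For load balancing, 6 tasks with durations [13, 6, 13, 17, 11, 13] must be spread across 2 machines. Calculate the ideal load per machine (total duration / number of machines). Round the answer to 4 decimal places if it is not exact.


Total processing time = 13 + 6 + 13 + 17 + 11 + 13 = 73
Number of machines = 2
Ideal balanced load = 73 / 2 = 36.5

36.5


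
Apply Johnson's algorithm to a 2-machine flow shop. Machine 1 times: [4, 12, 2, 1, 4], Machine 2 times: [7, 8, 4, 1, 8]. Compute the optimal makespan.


Apply Johnson's rule:
  Group 1 (a <= b): [(4, 1, 1), (3, 2, 4), (1, 4, 7), (5, 4, 8)]
  Group 2 (a > b): [(2, 12, 8)]
Optimal job order: [4, 3, 1, 5, 2]
Schedule:
  Job 4: M1 done at 1, M2 done at 2
  Job 3: M1 done at 3, M2 done at 7
  Job 1: M1 done at 7, M2 done at 14
  Job 5: M1 done at 11, M2 done at 22
  Job 2: M1 done at 23, M2 done at 31
Makespan = 31

31


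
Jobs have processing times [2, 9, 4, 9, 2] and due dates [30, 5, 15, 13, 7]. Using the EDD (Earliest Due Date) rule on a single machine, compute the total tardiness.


Sort by due date (EDD order): [(9, 5), (2, 7), (9, 13), (4, 15), (2, 30)]
Compute completion times and tardiness:
  Job 1: p=9, d=5, C=9, tardiness=max(0,9-5)=4
  Job 2: p=2, d=7, C=11, tardiness=max(0,11-7)=4
  Job 3: p=9, d=13, C=20, tardiness=max(0,20-13)=7
  Job 4: p=4, d=15, C=24, tardiness=max(0,24-15)=9
  Job 5: p=2, d=30, C=26, tardiness=max(0,26-30)=0
Total tardiness = 24

24


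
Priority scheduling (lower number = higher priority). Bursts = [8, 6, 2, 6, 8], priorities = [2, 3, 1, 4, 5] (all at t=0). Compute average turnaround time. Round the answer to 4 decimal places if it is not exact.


Sort by priority (ascending = highest first):
Order: [(1, 2), (2, 8), (3, 6), (4, 6), (5, 8)]
Completion times:
  Priority 1, burst=2, C=2
  Priority 2, burst=8, C=10
  Priority 3, burst=6, C=16
  Priority 4, burst=6, C=22
  Priority 5, burst=8, C=30
Average turnaround = 80/5 = 16.0

16.0


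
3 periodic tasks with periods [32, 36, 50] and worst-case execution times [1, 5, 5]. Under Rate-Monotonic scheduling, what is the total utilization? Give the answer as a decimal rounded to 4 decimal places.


Compute individual utilizations (exact fractions):
  Task 1: C/T = 1/32 (approx. 0.0313)
  Task 2: C/T = 5/36 (approx. 0.1389)
  Task 3: C/T = 5/50 = 1/10 (approx. 0.1)
Total utilization U = 1/32 + 5/36 + 1/10 = 389/1440
Rounded to 4 decimal places: U = 0.2701
RM (Liu & Layland) bound for 3 tasks = 0.779763; compare with U = 389/1440 (approx. 0.270139)
U <= bound, so schedulable by RM sufficient condition.

0.2701


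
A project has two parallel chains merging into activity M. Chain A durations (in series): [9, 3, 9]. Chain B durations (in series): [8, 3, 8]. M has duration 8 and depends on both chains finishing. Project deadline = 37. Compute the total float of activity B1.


Forward pass: ES(B1) = sum of predecessors on chain B = 0
EF = ES + duration = 0 + 8 = 8
Backward pass: LF(M) = deadline = 37; LS(M) = 37 - 8 = 29
LF(B1) = LS(M) - sum(successors on chain B) = 29 - 11 = 18
LS = LF - duration = 18 - 8 = 10
Total float = LS - ES = 10 - 0 = 10

10


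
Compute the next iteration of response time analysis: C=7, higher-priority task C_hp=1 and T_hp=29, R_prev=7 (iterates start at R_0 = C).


R_next = C + ceil(R_prev / T_hp) * C_hp
ceil(7 / 29) = ceil(0.2414) = 1
Interference = 1 * 1 = 1
R_next = 7 + 1 = 8

8


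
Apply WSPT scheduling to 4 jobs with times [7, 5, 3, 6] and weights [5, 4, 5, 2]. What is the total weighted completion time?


Compute p/w ratios and sort ascending (WSPT): [(3, 5), (5, 4), (7, 5), (6, 2)]
Compute weighted completion times:
  Job (p=3,w=5): C=3, w*C=5*3=15
  Job (p=5,w=4): C=8, w*C=4*8=32
  Job (p=7,w=5): C=15, w*C=5*15=75
  Job (p=6,w=2): C=21, w*C=2*21=42
Total weighted completion time = 164

164


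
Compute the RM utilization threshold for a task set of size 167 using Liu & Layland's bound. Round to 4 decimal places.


Compute 2^(1/167) = 1.0041592075
Subtract 1: 1.0041592075 - 1 = 0.0041592075
Multiply by n: 167 * 0.0041592075 = 0.6945876525
Round to 4 dp: 0.6946

0.6946


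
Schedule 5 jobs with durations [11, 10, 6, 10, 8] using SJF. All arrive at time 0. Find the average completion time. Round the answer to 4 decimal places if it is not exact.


SJF order (ascending): [6, 8, 10, 10, 11]
Completion times:
  Job 1: burst=6, C=6
  Job 2: burst=8, C=14
  Job 3: burst=10, C=24
  Job 4: burst=10, C=34
  Job 5: burst=11, C=45
Average completion = 123/5 = 24.6

24.6


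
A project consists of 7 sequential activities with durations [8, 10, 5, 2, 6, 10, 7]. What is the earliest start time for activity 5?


Activity 5 starts after activities 1 through 4 complete.
Predecessor durations: [8, 10, 5, 2]
ES = 8 + 10 + 5 + 2 = 25

25


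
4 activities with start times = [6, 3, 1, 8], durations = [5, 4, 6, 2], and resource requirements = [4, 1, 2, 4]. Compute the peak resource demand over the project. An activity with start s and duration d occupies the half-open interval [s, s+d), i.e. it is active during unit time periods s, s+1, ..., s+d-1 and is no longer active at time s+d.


Each activity i is active on [start_i, start_i + duration_i).
Compute total resource usage per time slot:
  t=0: active resources = [], total = 0
  t=1: active resources = [2], total = 2
  t=2: active resources = [2], total = 2
  t=3: active resources = [1, 2], total = 3
  t=4: active resources = [1, 2], total = 3
  t=5: active resources = [1, 2], total = 3
  t=6: active resources = [4, 1, 2], total = 7
  t=7: active resources = [4], total = 4
  t=8: active resources = [4, 4], total = 8
  t=9: active resources = [4, 4], total = 8
  t=10: active resources = [4], total = 4
Peak resource demand = 8

8


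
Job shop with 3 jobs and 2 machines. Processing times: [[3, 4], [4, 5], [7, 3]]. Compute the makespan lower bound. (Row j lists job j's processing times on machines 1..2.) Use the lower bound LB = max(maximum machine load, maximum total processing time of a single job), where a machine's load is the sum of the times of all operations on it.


Machine loads:
  Machine 1: 3 + 4 + 7 = 14
  Machine 2: 4 + 5 + 3 = 12
Max machine load = 14
Job totals:
  Job 1: 7
  Job 2: 9
  Job 3: 10
Max job total = 10
Lower bound = max(14, 10) = 14

14


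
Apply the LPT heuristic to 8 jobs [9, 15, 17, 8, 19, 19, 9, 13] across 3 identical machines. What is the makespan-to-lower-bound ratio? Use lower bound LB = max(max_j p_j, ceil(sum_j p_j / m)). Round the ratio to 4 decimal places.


LPT order: [19, 19, 17, 15, 13, 9, 9, 8]
Machine loads after assignment: [40, 37, 32]
LPT makespan = 40
Lower bound = max(max_job, ceil(total/3)) = max(19, 37) = 37
Ratio = 40 / 37 = 1.0811

1.0811


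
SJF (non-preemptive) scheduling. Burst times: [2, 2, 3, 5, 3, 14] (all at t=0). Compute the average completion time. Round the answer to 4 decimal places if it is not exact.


SJF order (ascending): [2, 2, 3, 3, 5, 14]
Completion times:
  Job 1: burst=2, C=2
  Job 2: burst=2, C=4
  Job 3: burst=3, C=7
  Job 4: burst=3, C=10
  Job 5: burst=5, C=15
  Job 6: burst=14, C=29
Average completion = 67/6 = 11.1667

11.1667


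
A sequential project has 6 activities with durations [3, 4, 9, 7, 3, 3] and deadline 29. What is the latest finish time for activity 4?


LF(activity 4) = deadline - sum of successor durations
Successors: activities 5 through 6 with durations [3, 3]
Sum of successor durations = 6
LF = 29 - 6 = 23

23


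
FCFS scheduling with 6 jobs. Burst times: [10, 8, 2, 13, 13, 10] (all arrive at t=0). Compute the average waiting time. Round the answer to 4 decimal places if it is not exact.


FCFS order (as given): [10, 8, 2, 13, 13, 10]
Waiting times:
  Job 1: wait = 0
  Job 2: wait = 10
  Job 3: wait = 18
  Job 4: wait = 20
  Job 5: wait = 33
  Job 6: wait = 46
Sum of waiting times = 127
Average waiting time = 127/6 = 21.1667

21.1667


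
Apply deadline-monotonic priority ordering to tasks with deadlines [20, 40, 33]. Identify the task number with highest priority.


Sort tasks by relative deadline (ascending):
  Task 1: deadline = 20
  Task 3: deadline = 33
  Task 2: deadline = 40
Priority order (highest first): [1, 3, 2]
Highest priority task = 1

1


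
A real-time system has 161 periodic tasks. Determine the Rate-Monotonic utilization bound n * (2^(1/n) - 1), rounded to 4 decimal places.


Compute 2^(1/161) = 1.0043145429
Subtract 1: 1.0043145429 - 1 = 0.0043145429
Multiply by n: 161 * 0.0043145429 = 0.6946414069
Round to 4 dp: 0.6946

0.6946


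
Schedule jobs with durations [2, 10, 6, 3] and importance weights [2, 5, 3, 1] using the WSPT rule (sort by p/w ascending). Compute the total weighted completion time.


Compute p/w ratios and sort ascending (WSPT): [(2, 2), (10, 5), (6, 3), (3, 1)]
Compute weighted completion times:
  Job (p=2,w=2): C=2, w*C=2*2=4
  Job (p=10,w=5): C=12, w*C=5*12=60
  Job (p=6,w=3): C=18, w*C=3*18=54
  Job (p=3,w=1): C=21, w*C=1*21=21
Total weighted completion time = 139

139


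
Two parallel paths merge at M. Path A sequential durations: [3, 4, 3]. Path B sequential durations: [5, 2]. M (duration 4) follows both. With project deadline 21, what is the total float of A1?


Forward pass: ES(A1) = sum of predecessors on chain A = 0
EF = ES + duration = 0 + 3 = 3
Backward pass: LF(M) = deadline = 21; LS(M) = 21 - 4 = 17
LF(A1) = LS(M) - sum(successors on chain A) = 17 - 7 = 10
LS = LF - duration = 10 - 3 = 7
Total float = LS - ES = 7 - 0 = 7

7


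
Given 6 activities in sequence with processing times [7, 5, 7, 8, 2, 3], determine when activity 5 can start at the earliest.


Activity 5 starts after activities 1 through 4 complete.
Predecessor durations: [7, 5, 7, 8]
ES = 7 + 5 + 7 + 8 = 27

27


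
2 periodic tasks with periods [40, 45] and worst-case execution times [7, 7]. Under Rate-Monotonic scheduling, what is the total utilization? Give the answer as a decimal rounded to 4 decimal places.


Compute individual utilizations (exact fractions):
  Task 1: C/T = 7/40 (approx. 0.175)
  Task 2: C/T = 7/45 (approx. 0.1556)
Total utilization U = 7/40 + 7/45 = 119/360
Rounded to 4 decimal places: U = 0.3306
RM (Liu & Layland) bound for 2 tasks = 0.828427; compare with U = 119/360 (approx. 0.330556)
U <= bound, so schedulable by RM sufficient condition.

0.3306


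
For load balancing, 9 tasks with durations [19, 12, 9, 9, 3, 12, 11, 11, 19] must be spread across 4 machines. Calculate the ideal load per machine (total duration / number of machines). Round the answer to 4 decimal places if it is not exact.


Total processing time = 19 + 12 + 9 + 9 + 3 + 12 + 11 + 11 + 19 = 105
Number of machines = 4
Ideal balanced load = 105 / 4 = 26.25

26.25


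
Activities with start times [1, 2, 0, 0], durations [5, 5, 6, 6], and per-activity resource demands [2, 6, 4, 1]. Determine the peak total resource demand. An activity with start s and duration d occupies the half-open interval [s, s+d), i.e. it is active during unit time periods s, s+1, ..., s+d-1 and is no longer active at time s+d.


Each activity i is active on [start_i, start_i + duration_i).
Compute total resource usage per time slot:
  t=0: active resources = [4, 1], total = 5
  t=1: active resources = [2, 4, 1], total = 7
  t=2: active resources = [2, 6, 4, 1], total = 13
  t=3: active resources = [2, 6, 4, 1], total = 13
  t=4: active resources = [2, 6, 4, 1], total = 13
  t=5: active resources = [2, 6, 4, 1], total = 13
  t=6: active resources = [6], total = 6
Peak resource demand = 13

13


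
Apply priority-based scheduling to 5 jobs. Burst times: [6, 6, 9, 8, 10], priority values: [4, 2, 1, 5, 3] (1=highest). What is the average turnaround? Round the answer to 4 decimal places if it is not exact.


Sort by priority (ascending = highest first):
Order: [(1, 9), (2, 6), (3, 10), (4, 6), (5, 8)]
Completion times:
  Priority 1, burst=9, C=9
  Priority 2, burst=6, C=15
  Priority 3, burst=10, C=25
  Priority 4, burst=6, C=31
  Priority 5, burst=8, C=39
Average turnaround = 119/5 = 23.8

23.8


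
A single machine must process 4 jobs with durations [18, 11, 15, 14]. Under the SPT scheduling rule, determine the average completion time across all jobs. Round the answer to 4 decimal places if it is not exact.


Sort jobs by processing time (SPT order): [11, 14, 15, 18]
Compute completion times sequentially:
  Job 1: processing = 11, completes at 11
  Job 2: processing = 14, completes at 25
  Job 3: processing = 15, completes at 40
  Job 4: processing = 18, completes at 58
Sum of completion times = 134
Average completion time = 134/4 = 33.5

33.5


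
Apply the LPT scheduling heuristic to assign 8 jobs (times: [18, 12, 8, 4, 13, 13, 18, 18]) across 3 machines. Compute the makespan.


Sort jobs in decreasing order (LPT): [18, 18, 18, 13, 13, 12, 8, 4]
Assign each job to the least loaded machine:
  Machine 1: jobs [18, 13, 4], load = 35
  Machine 2: jobs [18, 13], load = 31
  Machine 3: jobs [18, 12, 8], load = 38
Makespan = max load = 38

38


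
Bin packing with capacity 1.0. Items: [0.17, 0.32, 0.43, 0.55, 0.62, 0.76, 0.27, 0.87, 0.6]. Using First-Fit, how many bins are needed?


Place items sequentially using First-Fit:
  Item 0.17 -> new Bin 1
  Item 0.32 -> Bin 1 (now 0.49)
  Item 0.43 -> Bin 1 (now 0.92)
  Item 0.55 -> new Bin 2
  Item 0.62 -> new Bin 3
  Item 0.76 -> new Bin 4
  Item 0.27 -> Bin 2 (now 0.82)
  Item 0.87 -> new Bin 5
  Item 0.6 -> new Bin 6
Total bins used = 6

6


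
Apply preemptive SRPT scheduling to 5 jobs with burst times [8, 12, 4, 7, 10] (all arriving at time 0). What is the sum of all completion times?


Since all jobs arrive at t=0, SRPT equals SPT ordering.
SPT order: [4, 7, 8, 10, 12]
Completion times:
  Job 1: p=4, C=4
  Job 2: p=7, C=11
  Job 3: p=8, C=19
  Job 4: p=10, C=29
  Job 5: p=12, C=41
Total completion time = 4 + 11 + 19 + 29 + 41 = 104

104


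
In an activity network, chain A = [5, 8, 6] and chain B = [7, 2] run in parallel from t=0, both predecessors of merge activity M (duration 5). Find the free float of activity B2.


ES(B2) = sum of predecessors on chain B = 7
EF(B2) = ES + duration = 7 + 2 = 9
Successor of B2 is M. ES(M) = max(sum(A), sum(B)) = max(19, 9) = 19
Free float = ES(successor) - EF(current) = 19 - 9 = 10

10


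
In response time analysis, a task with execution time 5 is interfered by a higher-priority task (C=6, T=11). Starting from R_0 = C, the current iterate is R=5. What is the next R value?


R_next = C + ceil(R_prev / T_hp) * C_hp
ceil(5 / 11) = ceil(0.4545) = 1
Interference = 1 * 6 = 6
R_next = 5 + 6 = 11

11


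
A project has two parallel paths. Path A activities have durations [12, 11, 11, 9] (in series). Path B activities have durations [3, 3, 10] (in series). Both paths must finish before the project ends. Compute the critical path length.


Path A total = 12 + 11 + 11 + 9 = 43
Path B total = 3 + 3 + 10 = 16
Critical path = longest path = max(43, 16) = 43

43


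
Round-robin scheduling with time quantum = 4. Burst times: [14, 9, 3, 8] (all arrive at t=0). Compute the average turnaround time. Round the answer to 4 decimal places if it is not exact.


Time quantum = 4
Execution trace:
  J1 runs 4 units, time = 4
  J2 runs 4 units, time = 8
  J3 runs 3 units, time = 11
  J4 runs 4 units, time = 15
  J1 runs 4 units, time = 19
  J2 runs 4 units, time = 23
  J4 runs 4 units, time = 27
  J1 runs 4 units, time = 31
  J2 runs 1 units, time = 32
  J1 runs 2 units, time = 34
Finish times: [34, 32, 11, 27]
Average turnaround = 104/4 = 26.0

26.0


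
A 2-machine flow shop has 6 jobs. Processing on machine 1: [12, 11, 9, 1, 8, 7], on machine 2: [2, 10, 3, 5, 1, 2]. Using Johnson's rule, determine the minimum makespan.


Apply Johnson's rule:
  Group 1 (a <= b): [(4, 1, 5)]
  Group 2 (a > b): [(2, 11, 10), (3, 9, 3), (1, 12, 2), (6, 7, 2), (5, 8, 1)]
Optimal job order: [4, 2, 3, 1, 6, 5]
Schedule:
  Job 4: M1 done at 1, M2 done at 6
  Job 2: M1 done at 12, M2 done at 22
  Job 3: M1 done at 21, M2 done at 25
  Job 1: M1 done at 33, M2 done at 35
  Job 6: M1 done at 40, M2 done at 42
  Job 5: M1 done at 48, M2 done at 49
Makespan = 49

49


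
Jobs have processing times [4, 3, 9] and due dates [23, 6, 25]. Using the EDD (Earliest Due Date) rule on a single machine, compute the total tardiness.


Sort by due date (EDD order): [(3, 6), (4, 23), (9, 25)]
Compute completion times and tardiness:
  Job 1: p=3, d=6, C=3, tardiness=max(0,3-6)=0
  Job 2: p=4, d=23, C=7, tardiness=max(0,7-23)=0
  Job 3: p=9, d=25, C=16, tardiness=max(0,16-25)=0
Total tardiness = 0

0


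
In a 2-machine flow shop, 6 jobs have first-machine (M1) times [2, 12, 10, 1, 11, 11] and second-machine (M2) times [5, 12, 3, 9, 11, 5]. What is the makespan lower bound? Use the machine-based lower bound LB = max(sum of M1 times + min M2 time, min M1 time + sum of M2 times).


LB1 = sum(M1 times) + min(M2 times) = 47 + 3 = 50
LB2 = min(M1 times) + sum(M2 times) = 1 + 45 = 46
Lower bound = max(LB1, LB2) = max(50, 46) = 50

50


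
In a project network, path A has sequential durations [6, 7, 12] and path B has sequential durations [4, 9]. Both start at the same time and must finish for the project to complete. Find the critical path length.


Path A total = 6 + 7 + 12 = 25
Path B total = 4 + 9 = 13
Critical path = longest path = max(25, 13) = 25

25


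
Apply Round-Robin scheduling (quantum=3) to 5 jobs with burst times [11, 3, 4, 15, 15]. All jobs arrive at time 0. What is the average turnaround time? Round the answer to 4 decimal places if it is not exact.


Time quantum = 3
Execution trace:
  J1 runs 3 units, time = 3
  J2 runs 3 units, time = 6
  J3 runs 3 units, time = 9
  J4 runs 3 units, time = 12
  J5 runs 3 units, time = 15
  J1 runs 3 units, time = 18
  J3 runs 1 units, time = 19
  J4 runs 3 units, time = 22
  J5 runs 3 units, time = 25
  J1 runs 3 units, time = 28
  J4 runs 3 units, time = 31
  J5 runs 3 units, time = 34
  J1 runs 2 units, time = 36
  J4 runs 3 units, time = 39
  J5 runs 3 units, time = 42
  J4 runs 3 units, time = 45
  J5 runs 3 units, time = 48
Finish times: [36, 6, 19, 45, 48]
Average turnaround = 154/5 = 30.8

30.8


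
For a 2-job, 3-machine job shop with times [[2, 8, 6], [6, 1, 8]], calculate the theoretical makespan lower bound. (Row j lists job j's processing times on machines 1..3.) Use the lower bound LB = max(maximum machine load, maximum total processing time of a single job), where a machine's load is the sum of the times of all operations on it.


Machine loads:
  Machine 1: 2 + 6 = 8
  Machine 2: 8 + 1 = 9
  Machine 3: 6 + 8 = 14
Max machine load = 14
Job totals:
  Job 1: 16
  Job 2: 15
Max job total = 16
Lower bound = max(14, 16) = 16

16


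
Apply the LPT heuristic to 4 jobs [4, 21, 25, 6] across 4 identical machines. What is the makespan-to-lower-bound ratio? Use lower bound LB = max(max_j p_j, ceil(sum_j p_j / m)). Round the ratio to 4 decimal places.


LPT order: [25, 21, 6, 4]
Machine loads after assignment: [25, 21, 6, 4]
LPT makespan = 25
Lower bound = max(max_job, ceil(total/4)) = max(25, 14) = 25
Ratio = 25 / 25 = 1.0

1.0


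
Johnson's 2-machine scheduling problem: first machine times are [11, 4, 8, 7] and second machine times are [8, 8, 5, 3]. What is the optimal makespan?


Apply Johnson's rule:
  Group 1 (a <= b): [(2, 4, 8)]
  Group 2 (a > b): [(1, 11, 8), (3, 8, 5), (4, 7, 3)]
Optimal job order: [2, 1, 3, 4]
Schedule:
  Job 2: M1 done at 4, M2 done at 12
  Job 1: M1 done at 15, M2 done at 23
  Job 3: M1 done at 23, M2 done at 28
  Job 4: M1 done at 30, M2 done at 33
Makespan = 33

33


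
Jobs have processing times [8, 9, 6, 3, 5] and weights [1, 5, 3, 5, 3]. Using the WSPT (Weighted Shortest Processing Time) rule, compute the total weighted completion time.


Compute p/w ratios and sort ascending (WSPT): [(3, 5), (5, 3), (9, 5), (6, 3), (8, 1)]
Compute weighted completion times:
  Job (p=3,w=5): C=3, w*C=5*3=15
  Job (p=5,w=3): C=8, w*C=3*8=24
  Job (p=9,w=5): C=17, w*C=5*17=85
  Job (p=6,w=3): C=23, w*C=3*23=69
  Job (p=8,w=1): C=31, w*C=1*31=31
Total weighted completion time = 224

224


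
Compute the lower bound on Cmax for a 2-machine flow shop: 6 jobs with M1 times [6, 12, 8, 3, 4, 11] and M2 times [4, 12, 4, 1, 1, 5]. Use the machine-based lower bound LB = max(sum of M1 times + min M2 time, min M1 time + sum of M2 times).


LB1 = sum(M1 times) + min(M2 times) = 44 + 1 = 45
LB2 = min(M1 times) + sum(M2 times) = 3 + 27 = 30
Lower bound = max(LB1, LB2) = max(45, 30) = 45

45


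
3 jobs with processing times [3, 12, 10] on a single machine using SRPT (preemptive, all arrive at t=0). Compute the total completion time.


Since all jobs arrive at t=0, SRPT equals SPT ordering.
SPT order: [3, 10, 12]
Completion times:
  Job 1: p=3, C=3
  Job 2: p=10, C=13
  Job 3: p=12, C=25
Total completion time = 3 + 13 + 25 = 41

41


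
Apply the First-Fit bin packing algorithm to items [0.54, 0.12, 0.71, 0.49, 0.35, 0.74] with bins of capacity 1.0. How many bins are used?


Place items sequentially using First-Fit:
  Item 0.54 -> new Bin 1
  Item 0.12 -> Bin 1 (now 0.66)
  Item 0.71 -> new Bin 2
  Item 0.49 -> new Bin 3
  Item 0.35 -> Bin 3 (now 0.84)
  Item 0.74 -> new Bin 4
Total bins used = 4

4


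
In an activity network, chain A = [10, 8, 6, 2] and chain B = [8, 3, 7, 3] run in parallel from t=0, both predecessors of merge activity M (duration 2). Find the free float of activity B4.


ES(B4) = sum of predecessors on chain B = 18
EF(B4) = ES + duration = 18 + 3 = 21
Successor of B4 is M. ES(M) = max(sum(A), sum(B)) = max(26, 21) = 26
Free float = ES(successor) - EF(current) = 26 - 21 = 5

5


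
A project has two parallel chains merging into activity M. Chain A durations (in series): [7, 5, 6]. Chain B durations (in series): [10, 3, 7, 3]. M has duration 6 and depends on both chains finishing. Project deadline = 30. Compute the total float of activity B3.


Forward pass: ES(B3) = sum of predecessors on chain B = 13
EF = ES + duration = 13 + 7 = 20
Backward pass: LF(M) = deadline = 30; LS(M) = 30 - 6 = 24
LF(B3) = LS(M) - sum(successors on chain B) = 24 - 3 = 21
LS = LF - duration = 21 - 7 = 14
Total float = LS - ES = 14 - 13 = 1

1


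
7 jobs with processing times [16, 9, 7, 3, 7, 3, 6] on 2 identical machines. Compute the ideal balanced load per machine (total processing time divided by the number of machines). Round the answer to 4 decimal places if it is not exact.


Total processing time = 16 + 9 + 7 + 3 + 7 + 3 + 6 = 51
Number of machines = 2
Ideal balanced load = 51 / 2 = 25.5

25.5


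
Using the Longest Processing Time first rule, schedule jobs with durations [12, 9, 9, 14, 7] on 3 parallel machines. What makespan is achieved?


Sort jobs in decreasing order (LPT): [14, 12, 9, 9, 7]
Assign each job to the least loaded machine:
  Machine 1: jobs [14], load = 14
  Machine 2: jobs [12, 7], load = 19
  Machine 3: jobs [9, 9], load = 18
Makespan = max load = 19

19


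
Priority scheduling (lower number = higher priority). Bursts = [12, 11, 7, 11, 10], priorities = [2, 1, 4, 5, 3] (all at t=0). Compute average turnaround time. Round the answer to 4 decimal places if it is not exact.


Sort by priority (ascending = highest first):
Order: [(1, 11), (2, 12), (3, 10), (4, 7), (5, 11)]
Completion times:
  Priority 1, burst=11, C=11
  Priority 2, burst=12, C=23
  Priority 3, burst=10, C=33
  Priority 4, burst=7, C=40
  Priority 5, burst=11, C=51
Average turnaround = 158/5 = 31.6

31.6


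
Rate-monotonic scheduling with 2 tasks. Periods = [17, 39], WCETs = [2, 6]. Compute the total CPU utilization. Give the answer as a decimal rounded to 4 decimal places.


Compute individual utilizations (exact fractions):
  Task 1: C/T = 2/17 (approx. 0.1176)
  Task 2: C/T = 6/39 = 2/13 (approx. 0.1538)
Total utilization U = 2/17 + 2/13 = 60/221
Rounded to 4 decimal places: U = 0.2715
RM (Liu & Layland) bound for 2 tasks = 0.828427; compare with U = 60/221 (approx. 0.271493)
U <= bound, so schedulable by RM sufficient condition.

0.2715


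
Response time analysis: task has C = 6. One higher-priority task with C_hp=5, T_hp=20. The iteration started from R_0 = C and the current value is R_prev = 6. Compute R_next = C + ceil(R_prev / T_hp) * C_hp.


R_next = C + ceil(R_prev / T_hp) * C_hp
ceil(6 / 20) = ceil(0.3) = 1
Interference = 1 * 5 = 5
R_next = 6 + 5 = 11

11


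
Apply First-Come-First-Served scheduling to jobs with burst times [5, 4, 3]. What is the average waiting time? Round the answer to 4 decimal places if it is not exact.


FCFS order (as given): [5, 4, 3]
Waiting times:
  Job 1: wait = 0
  Job 2: wait = 5
  Job 3: wait = 9
Sum of waiting times = 14
Average waiting time = 14/3 = 4.6667

4.6667


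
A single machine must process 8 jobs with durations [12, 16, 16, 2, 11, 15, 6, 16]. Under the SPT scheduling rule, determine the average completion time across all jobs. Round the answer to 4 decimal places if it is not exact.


Sort jobs by processing time (SPT order): [2, 6, 11, 12, 15, 16, 16, 16]
Compute completion times sequentially:
  Job 1: processing = 2, completes at 2
  Job 2: processing = 6, completes at 8
  Job 3: processing = 11, completes at 19
  Job 4: processing = 12, completes at 31
  Job 5: processing = 15, completes at 46
  Job 6: processing = 16, completes at 62
  Job 7: processing = 16, completes at 78
  Job 8: processing = 16, completes at 94
Sum of completion times = 340
Average completion time = 340/8 = 42.5

42.5


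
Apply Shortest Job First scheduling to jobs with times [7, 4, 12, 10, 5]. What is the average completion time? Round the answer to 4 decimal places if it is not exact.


SJF order (ascending): [4, 5, 7, 10, 12]
Completion times:
  Job 1: burst=4, C=4
  Job 2: burst=5, C=9
  Job 3: burst=7, C=16
  Job 4: burst=10, C=26
  Job 5: burst=12, C=38
Average completion = 93/5 = 18.6

18.6


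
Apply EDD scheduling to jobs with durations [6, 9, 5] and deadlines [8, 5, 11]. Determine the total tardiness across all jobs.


Sort by due date (EDD order): [(9, 5), (6, 8), (5, 11)]
Compute completion times and tardiness:
  Job 1: p=9, d=5, C=9, tardiness=max(0,9-5)=4
  Job 2: p=6, d=8, C=15, tardiness=max(0,15-8)=7
  Job 3: p=5, d=11, C=20, tardiness=max(0,20-11)=9
Total tardiness = 20

20


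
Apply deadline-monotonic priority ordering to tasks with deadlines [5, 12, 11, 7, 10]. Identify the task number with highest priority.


Sort tasks by relative deadline (ascending):
  Task 1: deadline = 5
  Task 4: deadline = 7
  Task 5: deadline = 10
  Task 3: deadline = 11
  Task 2: deadline = 12
Priority order (highest first): [1, 4, 5, 3, 2]
Highest priority task = 1

1


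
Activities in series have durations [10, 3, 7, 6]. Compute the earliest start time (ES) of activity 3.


Activity 3 starts after activities 1 through 2 complete.
Predecessor durations: [10, 3]
ES = 10 + 3 = 13

13


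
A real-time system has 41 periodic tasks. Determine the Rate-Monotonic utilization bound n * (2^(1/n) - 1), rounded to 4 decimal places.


Compute 2^(1/41) = 1.0170497444
Subtract 1: 1.0170497444 - 1 = 0.0170497444
Multiply by n: 41 * 0.0170497444 = 0.6990395204
Round to 4 dp: 0.6990

0.6990


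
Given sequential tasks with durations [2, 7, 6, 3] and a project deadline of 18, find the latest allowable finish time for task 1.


LF(activity 1) = deadline - sum of successor durations
Successors: activities 2 through 4 with durations [7, 6, 3]
Sum of successor durations = 16
LF = 18 - 16 = 2

2


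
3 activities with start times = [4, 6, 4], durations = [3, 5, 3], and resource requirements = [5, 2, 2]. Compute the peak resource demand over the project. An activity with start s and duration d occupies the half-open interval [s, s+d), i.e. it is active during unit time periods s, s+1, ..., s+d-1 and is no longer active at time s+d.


Each activity i is active on [start_i, start_i + duration_i).
Compute total resource usage per time slot:
  t=0: active resources = [], total = 0
  t=1: active resources = [], total = 0
  t=2: active resources = [], total = 0
  t=3: active resources = [], total = 0
  t=4: active resources = [5, 2], total = 7
  t=5: active resources = [5, 2], total = 7
  t=6: active resources = [5, 2, 2], total = 9
  t=7: active resources = [2], total = 2
  t=8: active resources = [2], total = 2
  t=9: active resources = [2], total = 2
  t=10: active resources = [2], total = 2
Peak resource demand = 9

9


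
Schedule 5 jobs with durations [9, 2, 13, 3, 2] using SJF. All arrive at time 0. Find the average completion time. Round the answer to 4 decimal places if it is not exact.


SJF order (ascending): [2, 2, 3, 9, 13]
Completion times:
  Job 1: burst=2, C=2
  Job 2: burst=2, C=4
  Job 3: burst=3, C=7
  Job 4: burst=9, C=16
  Job 5: burst=13, C=29
Average completion = 58/5 = 11.6

11.6


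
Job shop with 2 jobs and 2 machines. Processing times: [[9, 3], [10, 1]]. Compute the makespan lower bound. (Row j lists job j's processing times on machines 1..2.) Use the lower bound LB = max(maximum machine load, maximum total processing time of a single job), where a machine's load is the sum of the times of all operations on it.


Machine loads:
  Machine 1: 9 + 10 = 19
  Machine 2: 3 + 1 = 4
Max machine load = 19
Job totals:
  Job 1: 12
  Job 2: 11
Max job total = 12
Lower bound = max(19, 12) = 19

19


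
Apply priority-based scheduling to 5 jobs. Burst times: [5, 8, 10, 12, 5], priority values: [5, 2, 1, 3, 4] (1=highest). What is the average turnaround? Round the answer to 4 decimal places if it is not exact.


Sort by priority (ascending = highest first):
Order: [(1, 10), (2, 8), (3, 12), (4, 5), (5, 5)]
Completion times:
  Priority 1, burst=10, C=10
  Priority 2, burst=8, C=18
  Priority 3, burst=12, C=30
  Priority 4, burst=5, C=35
  Priority 5, burst=5, C=40
Average turnaround = 133/5 = 26.6

26.6


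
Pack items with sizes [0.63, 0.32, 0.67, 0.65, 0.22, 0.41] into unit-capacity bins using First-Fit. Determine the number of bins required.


Place items sequentially using First-Fit:
  Item 0.63 -> new Bin 1
  Item 0.32 -> Bin 1 (now 0.95)
  Item 0.67 -> new Bin 2
  Item 0.65 -> new Bin 3
  Item 0.22 -> Bin 2 (now 0.89)
  Item 0.41 -> new Bin 4
Total bins used = 4

4


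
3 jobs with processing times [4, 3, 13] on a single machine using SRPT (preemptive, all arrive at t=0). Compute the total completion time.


Since all jobs arrive at t=0, SRPT equals SPT ordering.
SPT order: [3, 4, 13]
Completion times:
  Job 1: p=3, C=3
  Job 2: p=4, C=7
  Job 3: p=13, C=20
Total completion time = 3 + 7 + 20 = 30

30


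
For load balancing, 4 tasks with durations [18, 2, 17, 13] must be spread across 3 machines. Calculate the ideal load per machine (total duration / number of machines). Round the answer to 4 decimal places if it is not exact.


Total processing time = 18 + 2 + 17 + 13 = 50
Number of machines = 3
Ideal balanced load = 50 / 3 = 16.6667

16.6667


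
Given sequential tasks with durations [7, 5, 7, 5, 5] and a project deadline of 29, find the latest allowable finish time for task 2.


LF(activity 2) = deadline - sum of successor durations
Successors: activities 3 through 5 with durations [7, 5, 5]
Sum of successor durations = 17
LF = 29 - 17 = 12

12


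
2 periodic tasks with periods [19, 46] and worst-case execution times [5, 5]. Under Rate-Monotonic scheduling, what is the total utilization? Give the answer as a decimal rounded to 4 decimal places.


Compute individual utilizations (exact fractions):
  Task 1: C/T = 5/19 (approx. 0.2632)
  Task 2: C/T = 5/46 (approx. 0.1087)
Total utilization U = 5/19 + 5/46 = 325/874
Rounded to 4 decimal places: U = 0.3719
RM (Liu & Layland) bound for 2 tasks = 0.828427; compare with U = 325/874 (approx. 0.371854)
U <= bound, so schedulable by RM sufficient condition.

0.3719


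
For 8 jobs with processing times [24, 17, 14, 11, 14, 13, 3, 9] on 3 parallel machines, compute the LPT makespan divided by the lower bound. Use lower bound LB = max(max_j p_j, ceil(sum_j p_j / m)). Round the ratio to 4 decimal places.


LPT order: [24, 17, 14, 14, 13, 11, 9, 3]
Machine loads after assignment: [35, 33, 37]
LPT makespan = 37
Lower bound = max(max_job, ceil(total/3)) = max(24, 35) = 35
Ratio = 37 / 35 = 1.0571

1.0571


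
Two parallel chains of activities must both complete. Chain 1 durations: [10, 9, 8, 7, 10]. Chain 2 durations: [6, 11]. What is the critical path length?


Path A total = 10 + 9 + 8 + 7 + 10 = 44
Path B total = 6 + 11 = 17
Critical path = longest path = max(44, 17) = 44

44


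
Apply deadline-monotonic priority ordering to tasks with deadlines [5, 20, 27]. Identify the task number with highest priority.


Sort tasks by relative deadline (ascending):
  Task 1: deadline = 5
  Task 2: deadline = 20
  Task 3: deadline = 27
Priority order (highest first): [1, 2, 3]
Highest priority task = 1

1


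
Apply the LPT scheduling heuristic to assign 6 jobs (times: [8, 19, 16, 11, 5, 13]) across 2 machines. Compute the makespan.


Sort jobs in decreasing order (LPT): [19, 16, 13, 11, 8, 5]
Assign each job to the least loaded machine:
  Machine 1: jobs [19, 11, 5], load = 35
  Machine 2: jobs [16, 13, 8], load = 37
Makespan = max load = 37

37


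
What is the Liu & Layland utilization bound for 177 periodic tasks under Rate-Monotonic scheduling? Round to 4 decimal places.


Compute 2^(1/177) = 1.0039237636
Subtract 1: 1.0039237636 - 1 = 0.0039237636
Multiply by n: 177 * 0.0039237636 = 0.6945061572
Round to 4 dp: 0.6945

0.6945


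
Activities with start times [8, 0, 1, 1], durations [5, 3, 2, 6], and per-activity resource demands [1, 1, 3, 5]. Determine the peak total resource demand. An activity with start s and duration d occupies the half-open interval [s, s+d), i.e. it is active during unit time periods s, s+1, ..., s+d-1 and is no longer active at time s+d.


Each activity i is active on [start_i, start_i + duration_i).
Compute total resource usage per time slot:
  t=0: active resources = [1], total = 1
  t=1: active resources = [1, 3, 5], total = 9
  t=2: active resources = [1, 3, 5], total = 9
  t=3: active resources = [5], total = 5
  t=4: active resources = [5], total = 5
  t=5: active resources = [5], total = 5
  t=6: active resources = [5], total = 5
  t=7: active resources = [], total = 0
  t=8: active resources = [1], total = 1
  t=9: active resources = [1], total = 1
  t=10: active resources = [1], total = 1
  t=11: active resources = [1], total = 1
  t=12: active resources = [1], total = 1
Peak resource demand = 9

9


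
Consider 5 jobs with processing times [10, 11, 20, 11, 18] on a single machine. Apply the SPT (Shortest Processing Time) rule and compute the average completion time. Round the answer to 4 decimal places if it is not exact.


Sort jobs by processing time (SPT order): [10, 11, 11, 18, 20]
Compute completion times sequentially:
  Job 1: processing = 10, completes at 10
  Job 2: processing = 11, completes at 21
  Job 3: processing = 11, completes at 32
  Job 4: processing = 18, completes at 50
  Job 5: processing = 20, completes at 70
Sum of completion times = 183
Average completion time = 183/5 = 36.6

36.6


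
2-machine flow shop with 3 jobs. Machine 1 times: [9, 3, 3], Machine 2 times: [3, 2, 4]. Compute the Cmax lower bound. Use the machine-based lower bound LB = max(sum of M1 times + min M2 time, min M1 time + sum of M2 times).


LB1 = sum(M1 times) + min(M2 times) = 15 + 2 = 17
LB2 = min(M1 times) + sum(M2 times) = 3 + 9 = 12
Lower bound = max(LB1, LB2) = max(17, 12) = 17

17


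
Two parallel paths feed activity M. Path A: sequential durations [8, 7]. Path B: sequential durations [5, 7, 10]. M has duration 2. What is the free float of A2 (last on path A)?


ES(A2) = sum of predecessors on chain A = 8
EF(A2) = ES + duration = 8 + 7 = 15
Successor of A2 is M. ES(M) = max(sum(A), sum(B)) = max(15, 22) = 22
Free float = ES(successor) - EF(current) = 22 - 15 = 7

7


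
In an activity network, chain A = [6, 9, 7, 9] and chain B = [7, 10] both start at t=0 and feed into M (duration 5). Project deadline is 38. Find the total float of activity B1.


Forward pass: ES(B1) = sum of predecessors on chain B = 0
EF = ES + duration = 0 + 7 = 7
Backward pass: LF(M) = deadline = 38; LS(M) = 38 - 5 = 33
LF(B1) = LS(M) - sum(successors on chain B) = 33 - 10 = 23
LS = LF - duration = 23 - 7 = 16
Total float = LS - ES = 16 - 0 = 16

16


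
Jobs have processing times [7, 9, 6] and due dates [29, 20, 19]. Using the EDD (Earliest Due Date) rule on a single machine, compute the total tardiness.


Sort by due date (EDD order): [(6, 19), (9, 20), (7, 29)]
Compute completion times and tardiness:
  Job 1: p=6, d=19, C=6, tardiness=max(0,6-19)=0
  Job 2: p=9, d=20, C=15, tardiness=max(0,15-20)=0
  Job 3: p=7, d=29, C=22, tardiness=max(0,22-29)=0
Total tardiness = 0

0


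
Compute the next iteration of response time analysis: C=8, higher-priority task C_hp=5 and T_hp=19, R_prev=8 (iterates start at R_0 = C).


R_next = C + ceil(R_prev / T_hp) * C_hp
ceil(8 / 19) = ceil(0.4211) = 1
Interference = 1 * 5 = 5
R_next = 8 + 5 = 13

13


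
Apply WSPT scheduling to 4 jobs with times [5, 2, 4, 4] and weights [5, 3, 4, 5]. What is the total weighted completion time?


Compute p/w ratios and sort ascending (WSPT): [(2, 3), (4, 5), (5, 5), (4, 4)]
Compute weighted completion times:
  Job (p=2,w=3): C=2, w*C=3*2=6
  Job (p=4,w=5): C=6, w*C=5*6=30
  Job (p=5,w=5): C=11, w*C=5*11=55
  Job (p=4,w=4): C=15, w*C=4*15=60
Total weighted completion time = 151

151


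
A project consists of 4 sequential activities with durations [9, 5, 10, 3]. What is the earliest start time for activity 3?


Activity 3 starts after activities 1 through 2 complete.
Predecessor durations: [9, 5]
ES = 9 + 5 = 14

14


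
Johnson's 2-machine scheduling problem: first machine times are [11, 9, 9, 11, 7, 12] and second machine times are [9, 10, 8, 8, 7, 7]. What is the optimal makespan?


Apply Johnson's rule:
  Group 1 (a <= b): [(5, 7, 7), (2, 9, 10)]
  Group 2 (a > b): [(1, 11, 9), (3, 9, 8), (4, 11, 8), (6, 12, 7)]
Optimal job order: [5, 2, 1, 3, 4, 6]
Schedule:
  Job 5: M1 done at 7, M2 done at 14
  Job 2: M1 done at 16, M2 done at 26
  Job 1: M1 done at 27, M2 done at 36
  Job 3: M1 done at 36, M2 done at 44
  Job 4: M1 done at 47, M2 done at 55
  Job 6: M1 done at 59, M2 done at 66
Makespan = 66

66


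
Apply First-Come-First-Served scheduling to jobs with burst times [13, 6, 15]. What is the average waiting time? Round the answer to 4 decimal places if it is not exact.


FCFS order (as given): [13, 6, 15]
Waiting times:
  Job 1: wait = 0
  Job 2: wait = 13
  Job 3: wait = 19
Sum of waiting times = 32
Average waiting time = 32/3 = 10.6667

10.6667


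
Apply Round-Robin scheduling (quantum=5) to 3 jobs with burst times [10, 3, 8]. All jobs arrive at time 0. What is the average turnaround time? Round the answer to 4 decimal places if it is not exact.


Time quantum = 5
Execution trace:
  J1 runs 5 units, time = 5
  J2 runs 3 units, time = 8
  J3 runs 5 units, time = 13
  J1 runs 5 units, time = 18
  J3 runs 3 units, time = 21
Finish times: [18, 8, 21]
Average turnaround = 47/3 = 15.6667

15.6667
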